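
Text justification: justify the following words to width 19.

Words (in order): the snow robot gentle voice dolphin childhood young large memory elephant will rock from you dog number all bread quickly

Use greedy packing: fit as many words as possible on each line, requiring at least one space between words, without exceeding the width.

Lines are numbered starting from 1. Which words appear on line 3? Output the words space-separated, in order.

Line 1: ['the', 'snow', 'robot'] (min_width=14, slack=5)
Line 2: ['gentle', 'voice'] (min_width=12, slack=7)
Line 3: ['dolphin', 'childhood'] (min_width=17, slack=2)
Line 4: ['young', 'large', 'memory'] (min_width=18, slack=1)
Line 5: ['elephant', 'will', 'rock'] (min_width=18, slack=1)
Line 6: ['from', 'you', 'dog', 'number'] (min_width=19, slack=0)
Line 7: ['all', 'bread', 'quickly'] (min_width=17, slack=2)

Answer: dolphin childhood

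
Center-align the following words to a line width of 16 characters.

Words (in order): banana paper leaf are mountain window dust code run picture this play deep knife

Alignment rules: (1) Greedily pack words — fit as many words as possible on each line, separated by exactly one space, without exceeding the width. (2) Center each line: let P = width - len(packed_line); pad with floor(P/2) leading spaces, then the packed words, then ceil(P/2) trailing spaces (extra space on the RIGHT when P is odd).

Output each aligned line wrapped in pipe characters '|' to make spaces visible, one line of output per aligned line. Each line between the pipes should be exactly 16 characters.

Answer: |  banana paper  |
|    leaf are    |
|mountain window |
| dust code run  |
|  picture this  |
|play deep knife |

Derivation:
Line 1: ['banana', 'paper'] (min_width=12, slack=4)
Line 2: ['leaf', 'are'] (min_width=8, slack=8)
Line 3: ['mountain', 'window'] (min_width=15, slack=1)
Line 4: ['dust', 'code', 'run'] (min_width=13, slack=3)
Line 5: ['picture', 'this'] (min_width=12, slack=4)
Line 6: ['play', 'deep', 'knife'] (min_width=15, slack=1)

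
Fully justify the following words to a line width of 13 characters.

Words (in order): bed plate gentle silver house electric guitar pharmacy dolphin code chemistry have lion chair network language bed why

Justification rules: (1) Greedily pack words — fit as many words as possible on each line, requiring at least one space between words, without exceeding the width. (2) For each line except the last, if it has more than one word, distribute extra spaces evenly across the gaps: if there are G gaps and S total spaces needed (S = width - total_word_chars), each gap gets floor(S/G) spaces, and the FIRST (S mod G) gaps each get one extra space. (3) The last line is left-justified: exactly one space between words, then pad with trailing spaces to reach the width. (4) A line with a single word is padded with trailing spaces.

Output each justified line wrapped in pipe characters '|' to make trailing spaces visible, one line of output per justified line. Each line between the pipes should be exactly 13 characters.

Line 1: ['bed', 'plate'] (min_width=9, slack=4)
Line 2: ['gentle', 'silver'] (min_width=13, slack=0)
Line 3: ['house'] (min_width=5, slack=8)
Line 4: ['electric'] (min_width=8, slack=5)
Line 5: ['guitar'] (min_width=6, slack=7)
Line 6: ['pharmacy'] (min_width=8, slack=5)
Line 7: ['dolphin', 'code'] (min_width=12, slack=1)
Line 8: ['chemistry'] (min_width=9, slack=4)
Line 9: ['have', 'lion'] (min_width=9, slack=4)
Line 10: ['chair', 'network'] (min_width=13, slack=0)
Line 11: ['language', 'bed'] (min_width=12, slack=1)
Line 12: ['why'] (min_width=3, slack=10)

Answer: |bed     plate|
|gentle silver|
|house        |
|electric     |
|guitar       |
|pharmacy     |
|dolphin  code|
|chemistry    |
|have     lion|
|chair network|
|language  bed|
|why          |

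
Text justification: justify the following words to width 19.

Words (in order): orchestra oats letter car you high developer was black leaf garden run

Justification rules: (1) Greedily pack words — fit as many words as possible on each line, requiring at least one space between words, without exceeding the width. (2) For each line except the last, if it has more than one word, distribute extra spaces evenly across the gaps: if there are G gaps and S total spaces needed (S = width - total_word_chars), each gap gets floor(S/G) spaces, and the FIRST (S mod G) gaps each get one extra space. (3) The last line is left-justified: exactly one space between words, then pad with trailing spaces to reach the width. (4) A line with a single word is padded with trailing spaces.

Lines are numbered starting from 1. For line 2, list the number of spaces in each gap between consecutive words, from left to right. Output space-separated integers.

Line 1: ['orchestra', 'oats'] (min_width=14, slack=5)
Line 2: ['letter', 'car', 'you', 'high'] (min_width=19, slack=0)
Line 3: ['developer', 'was', 'black'] (min_width=19, slack=0)
Line 4: ['leaf', 'garden', 'run'] (min_width=15, slack=4)

Answer: 1 1 1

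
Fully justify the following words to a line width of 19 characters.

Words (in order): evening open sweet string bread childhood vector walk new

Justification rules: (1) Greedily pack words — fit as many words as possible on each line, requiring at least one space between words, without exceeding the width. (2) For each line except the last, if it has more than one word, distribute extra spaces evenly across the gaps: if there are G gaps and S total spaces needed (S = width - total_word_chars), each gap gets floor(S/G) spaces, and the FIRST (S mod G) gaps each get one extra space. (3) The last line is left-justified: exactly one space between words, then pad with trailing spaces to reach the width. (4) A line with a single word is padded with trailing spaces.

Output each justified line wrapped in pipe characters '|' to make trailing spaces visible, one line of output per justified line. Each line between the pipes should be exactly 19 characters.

Line 1: ['evening', 'open', 'sweet'] (min_width=18, slack=1)
Line 2: ['string', 'bread'] (min_width=12, slack=7)
Line 3: ['childhood', 'vector'] (min_width=16, slack=3)
Line 4: ['walk', 'new'] (min_width=8, slack=11)

Answer: |evening  open sweet|
|string        bread|
|childhood    vector|
|walk new           |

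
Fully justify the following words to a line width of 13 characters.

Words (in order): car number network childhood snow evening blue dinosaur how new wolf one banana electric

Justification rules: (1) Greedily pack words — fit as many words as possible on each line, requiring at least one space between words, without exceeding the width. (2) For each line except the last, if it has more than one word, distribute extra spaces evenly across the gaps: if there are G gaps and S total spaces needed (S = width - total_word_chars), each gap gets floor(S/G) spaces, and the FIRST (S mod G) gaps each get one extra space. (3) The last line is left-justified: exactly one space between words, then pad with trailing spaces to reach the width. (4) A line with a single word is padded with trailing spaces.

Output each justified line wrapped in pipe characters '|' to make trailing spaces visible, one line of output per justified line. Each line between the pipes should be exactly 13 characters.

Answer: |car    number|
|network      |
|childhood    |
|snow  evening|
|blue dinosaur|
|how  new wolf|
|one    banana|
|electric     |

Derivation:
Line 1: ['car', 'number'] (min_width=10, slack=3)
Line 2: ['network'] (min_width=7, slack=6)
Line 3: ['childhood'] (min_width=9, slack=4)
Line 4: ['snow', 'evening'] (min_width=12, slack=1)
Line 5: ['blue', 'dinosaur'] (min_width=13, slack=0)
Line 6: ['how', 'new', 'wolf'] (min_width=12, slack=1)
Line 7: ['one', 'banana'] (min_width=10, slack=3)
Line 8: ['electric'] (min_width=8, slack=5)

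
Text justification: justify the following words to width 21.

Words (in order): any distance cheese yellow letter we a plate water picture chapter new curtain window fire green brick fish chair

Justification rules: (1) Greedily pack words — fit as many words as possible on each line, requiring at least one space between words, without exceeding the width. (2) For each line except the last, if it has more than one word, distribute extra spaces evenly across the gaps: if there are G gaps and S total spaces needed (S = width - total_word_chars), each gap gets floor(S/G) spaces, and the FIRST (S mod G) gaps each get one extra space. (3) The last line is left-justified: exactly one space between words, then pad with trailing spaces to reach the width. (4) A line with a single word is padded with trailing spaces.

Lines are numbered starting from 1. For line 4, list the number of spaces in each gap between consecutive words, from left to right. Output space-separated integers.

Line 1: ['any', 'distance', 'cheese'] (min_width=19, slack=2)
Line 2: ['yellow', 'letter', 'we', 'a'] (min_width=18, slack=3)
Line 3: ['plate', 'water', 'picture'] (min_width=19, slack=2)
Line 4: ['chapter', 'new', 'curtain'] (min_width=19, slack=2)
Line 5: ['window', 'fire', 'green'] (min_width=17, slack=4)
Line 6: ['brick', 'fish', 'chair'] (min_width=16, slack=5)

Answer: 2 2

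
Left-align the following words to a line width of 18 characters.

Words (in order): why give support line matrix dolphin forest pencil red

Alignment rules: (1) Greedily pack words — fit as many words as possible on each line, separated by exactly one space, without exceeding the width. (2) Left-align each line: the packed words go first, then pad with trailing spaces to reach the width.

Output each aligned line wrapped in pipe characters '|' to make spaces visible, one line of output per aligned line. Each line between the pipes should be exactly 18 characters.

Answer: |why give support  |
|line matrix       |
|dolphin forest    |
|pencil red        |

Derivation:
Line 1: ['why', 'give', 'support'] (min_width=16, slack=2)
Line 2: ['line', 'matrix'] (min_width=11, slack=7)
Line 3: ['dolphin', 'forest'] (min_width=14, slack=4)
Line 4: ['pencil', 'red'] (min_width=10, slack=8)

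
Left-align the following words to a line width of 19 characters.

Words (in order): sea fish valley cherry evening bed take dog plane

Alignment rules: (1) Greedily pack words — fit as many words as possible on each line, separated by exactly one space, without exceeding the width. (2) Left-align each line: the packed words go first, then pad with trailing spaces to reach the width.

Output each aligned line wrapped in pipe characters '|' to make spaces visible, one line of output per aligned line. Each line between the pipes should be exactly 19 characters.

Answer: |sea fish valley    |
|cherry evening bed |
|take dog plane     |

Derivation:
Line 1: ['sea', 'fish', 'valley'] (min_width=15, slack=4)
Line 2: ['cherry', 'evening', 'bed'] (min_width=18, slack=1)
Line 3: ['take', 'dog', 'plane'] (min_width=14, slack=5)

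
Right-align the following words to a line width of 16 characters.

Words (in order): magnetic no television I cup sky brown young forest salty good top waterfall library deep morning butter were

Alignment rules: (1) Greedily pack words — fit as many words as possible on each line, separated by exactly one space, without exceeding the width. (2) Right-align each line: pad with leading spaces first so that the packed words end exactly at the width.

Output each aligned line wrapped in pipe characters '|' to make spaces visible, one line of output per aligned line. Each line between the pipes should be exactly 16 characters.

Line 1: ['magnetic', 'no'] (min_width=11, slack=5)
Line 2: ['television', 'I', 'cup'] (min_width=16, slack=0)
Line 3: ['sky', 'brown', 'young'] (min_width=15, slack=1)
Line 4: ['forest', 'salty'] (min_width=12, slack=4)
Line 5: ['good', 'top'] (min_width=8, slack=8)
Line 6: ['waterfall'] (min_width=9, slack=7)
Line 7: ['library', 'deep'] (min_width=12, slack=4)
Line 8: ['morning', 'butter'] (min_width=14, slack=2)
Line 9: ['were'] (min_width=4, slack=12)

Answer: |     magnetic no|
|television I cup|
| sky brown young|
|    forest salty|
|        good top|
|       waterfall|
|    library deep|
|  morning butter|
|            were|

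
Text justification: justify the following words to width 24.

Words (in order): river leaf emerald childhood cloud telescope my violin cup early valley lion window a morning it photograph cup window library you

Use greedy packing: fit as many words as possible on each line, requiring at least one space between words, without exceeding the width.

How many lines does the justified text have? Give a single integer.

Answer: 6

Derivation:
Line 1: ['river', 'leaf', 'emerald'] (min_width=18, slack=6)
Line 2: ['childhood', 'cloud'] (min_width=15, slack=9)
Line 3: ['telescope', 'my', 'violin', 'cup'] (min_width=23, slack=1)
Line 4: ['early', 'valley', 'lion', 'window'] (min_width=24, slack=0)
Line 5: ['a', 'morning', 'it', 'photograph'] (min_width=23, slack=1)
Line 6: ['cup', 'window', 'library', 'you'] (min_width=22, slack=2)
Total lines: 6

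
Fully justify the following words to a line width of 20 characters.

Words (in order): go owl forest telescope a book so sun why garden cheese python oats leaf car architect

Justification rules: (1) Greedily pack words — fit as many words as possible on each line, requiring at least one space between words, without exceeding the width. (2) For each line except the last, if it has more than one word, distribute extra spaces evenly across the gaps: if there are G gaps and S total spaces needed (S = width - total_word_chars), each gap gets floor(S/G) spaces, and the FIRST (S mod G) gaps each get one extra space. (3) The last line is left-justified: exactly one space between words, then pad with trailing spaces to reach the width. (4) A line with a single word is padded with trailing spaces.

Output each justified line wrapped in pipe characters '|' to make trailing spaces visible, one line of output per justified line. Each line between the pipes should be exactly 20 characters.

Answer: |go     owl    forest|
|telescope  a book so|
|sun    why    garden|
|cheese  python  oats|
|leaf car architect  |

Derivation:
Line 1: ['go', 'owl', 'forest'] (min_width=13, slack=7)
Line 2: ['telescope', 'a', 'book', 'so'] (min_width=19, slack=1)
Line 3: ['sun', 'why', 'garden'] (min_width=14, slack=6)
Line 4: ['cheese', 'python', 'oats'] (min_width=18, slack=2)
Line 5: ['leaf', 'car', 'architect'] (min_width=18, slack=2)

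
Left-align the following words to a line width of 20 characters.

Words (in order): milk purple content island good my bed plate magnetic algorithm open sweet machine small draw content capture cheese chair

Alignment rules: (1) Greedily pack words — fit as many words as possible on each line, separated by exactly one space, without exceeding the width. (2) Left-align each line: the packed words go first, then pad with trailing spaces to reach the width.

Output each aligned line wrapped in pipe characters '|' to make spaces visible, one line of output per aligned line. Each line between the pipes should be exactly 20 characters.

Line 1: ['milk', 'purple', 'content'] (min_width=19, slack=1)
Line 2: ['island', 'good', 'my', 'bed'] (min_width=18, slack=2)
Line 3: ['plate', 'magnetic'] (min_width=14, slack=6)
Line 4: ['algorithm', 'open', 'sweet'] (min_width=20, slack=0)
Line 5: ['machine', 'small', 'draw'] (min_width=18, slack=2)
Line 6: ['content', 'capture'] (min_width=15, slack=5)
Line 7: ['cheese', 'chair'] (min_width=12, slack=8)

Answer: |milk purple content |
|island good my bed  |
|plate magnetic      |
|algorithm open sweet|
|machine small draw  |
|content capture     |
|cheese chair        |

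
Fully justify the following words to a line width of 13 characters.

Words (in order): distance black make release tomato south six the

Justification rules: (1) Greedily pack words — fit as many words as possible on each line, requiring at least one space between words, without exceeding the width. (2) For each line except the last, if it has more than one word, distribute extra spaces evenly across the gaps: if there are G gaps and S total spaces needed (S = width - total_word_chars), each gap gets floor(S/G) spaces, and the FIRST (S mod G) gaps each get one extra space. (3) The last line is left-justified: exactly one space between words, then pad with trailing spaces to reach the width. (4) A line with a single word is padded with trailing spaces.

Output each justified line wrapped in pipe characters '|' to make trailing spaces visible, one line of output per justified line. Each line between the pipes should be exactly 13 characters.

Line 1: ['distance'] (min_width=8, slack=5)
Line 2: ['black', 'make'] (min_width=10, slack=3)
Line 3: ['release'] (min_width=7, slack=6)
Line 4: ['tomato', 'south'] (min_width=12, slack=1)
Line 5: ['six', 'the'] (min_width=7, slack=6)

Answer: |distance     |
|black    make|
|release      |
|tomato  south|
|six the      |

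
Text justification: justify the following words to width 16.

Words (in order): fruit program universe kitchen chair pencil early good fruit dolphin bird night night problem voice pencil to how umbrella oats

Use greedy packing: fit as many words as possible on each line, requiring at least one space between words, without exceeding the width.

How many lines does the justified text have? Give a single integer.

Line 1: ['fruit', 'program'] (min_width=13, slack=3)
Line 2: ['universe', 'kitchen'] (min_width=16, slack=0)
Line 3: ['chair', 'pencil'] (min_width=12, slack=4)
Line 4: ['early', 'good', 'fruit'] (min_width=16, slack=0)
Line 5: ['dolphin', 'bird'] (min_width=12, slack=4)
Line 6: ['night', 'night'] (min_width=11, slack=5)
Line 7: ['problem', 'voice'] (min_width=13, slack=3)
Line 8: ['pencil', 'to', 'how'] (min_width=13, slack=3)
Line 9: ['umbrella', 'oats'] (min_width=13, slack=3)
Total lines: 9

Answer: 9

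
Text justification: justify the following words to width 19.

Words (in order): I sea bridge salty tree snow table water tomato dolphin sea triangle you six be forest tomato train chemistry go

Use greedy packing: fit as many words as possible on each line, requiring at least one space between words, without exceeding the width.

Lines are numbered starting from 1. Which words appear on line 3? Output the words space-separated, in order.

Answer: water tomato

Derivation:
Line 1: ['I', 'sea', 'bridge', 'salty'] (min_width=18, slack=1)
Line 2: ['tree', 'snow', 'table'] (min_width=15, slack=4)
Line 3: ['water', 'tomato'] (min_width=12, slack=7)
Line 4: ['dolphin', 'sea'] (min_width=11, slack=8)
Line 5: ['triangle', 'you', 'six', 'be'] (min_width=19, slack=0)
Line 6: ['forest', 'tomato', 'train'] (min_width=19, slack=0)
Line 7: ['chemistry', 'go'] (min_width=12, slack=7)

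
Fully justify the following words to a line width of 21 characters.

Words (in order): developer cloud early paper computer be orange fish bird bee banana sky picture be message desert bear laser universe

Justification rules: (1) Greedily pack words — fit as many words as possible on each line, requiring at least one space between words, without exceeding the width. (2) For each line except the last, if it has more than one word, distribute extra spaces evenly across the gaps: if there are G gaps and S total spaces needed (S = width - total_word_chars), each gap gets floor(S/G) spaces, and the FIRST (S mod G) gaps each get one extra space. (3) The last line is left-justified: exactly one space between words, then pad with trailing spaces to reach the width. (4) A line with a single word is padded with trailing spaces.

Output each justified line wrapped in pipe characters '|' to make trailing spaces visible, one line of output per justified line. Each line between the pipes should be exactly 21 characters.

Line 1: ['developer', 'cloud', 'early'] (min_width=21, slack=0)
Line 2: ['paper', 'computer', 'be'] (min_width=17, slack=4)
Line 3: ['orange', 'fish', 'bird', 'bee'] (min_width=20, slack=1)
Line 4: ['banana', 'sky', 'picture', 'be'] (min_width=21, slack=0)
Line 5: ['message', 'desert', 'bear'] (min_width=19, slack=2)
Line 6: ['laser', 'universe'] (min_width=14, slack=7)

Answer: |developer cloud early|
|paper   computer   be|
|orange  fish bird bee|
|banana sky picture be|
|message  desert  bear|
|laser universe       |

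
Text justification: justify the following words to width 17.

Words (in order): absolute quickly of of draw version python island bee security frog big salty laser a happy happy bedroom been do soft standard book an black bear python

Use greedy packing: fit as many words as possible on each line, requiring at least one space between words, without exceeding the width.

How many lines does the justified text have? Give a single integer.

Answer: 11

Derivation:
Line 1: ['absolute', 'quickly'] (min_width=16, slack=1)
Line 2: ['of', 'of', 'draw'] (min_width=10, slack=7)
Line 3: ['version', 'python'] (min_width=14, slack=3)
Line 4: ['island', 'bee'] (min_width=10, slack=7)
Line 5: ['security', 'frog', 'big'] (min_width=17, slack=0)
Line 6: ['salty', 'laser', 'a'] (min_width=13, slack=4)
Line 7: ['happy', 'happy'] (min_width=11, slack=6)
Line 8: ['bedroom', 'been', 'do'] (min_width=15, slack=2)
Line 9: ['soft', 'standard'] (min_width=13, slack=4)
Line 10: ['book', 'an', 'black'] (min_width=13, slack=4)
Line 11: ['bear', 'python'] (min_width=11, slack=6)
Total lines: 11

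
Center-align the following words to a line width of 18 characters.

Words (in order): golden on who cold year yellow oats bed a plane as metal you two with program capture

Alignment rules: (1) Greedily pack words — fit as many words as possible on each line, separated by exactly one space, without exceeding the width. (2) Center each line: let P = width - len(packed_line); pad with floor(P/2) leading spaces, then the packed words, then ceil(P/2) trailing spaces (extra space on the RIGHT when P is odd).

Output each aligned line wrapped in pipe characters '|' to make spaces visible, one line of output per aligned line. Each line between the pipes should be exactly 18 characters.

Line 1: ['golden', 'on', 'who', 'cold'] (min_width=18, slack=0)
Line 2: ['year', 'yellow', 'oats'] (min_width=16, slack=2)
Line 3: ['bed', 'a', 'plane', 'as'] (min_width=14, slack=4)
Line 4: ['metal', 'you', 'two', 'with'] (min_width=18, slack=0)
Line 5: ['program', 'capture'] (min_width=15, slack=3)

Answer: |golden on who cold|
| year yellow oats |
|  bed a plane as  |
|metal you two with|
| program capture  |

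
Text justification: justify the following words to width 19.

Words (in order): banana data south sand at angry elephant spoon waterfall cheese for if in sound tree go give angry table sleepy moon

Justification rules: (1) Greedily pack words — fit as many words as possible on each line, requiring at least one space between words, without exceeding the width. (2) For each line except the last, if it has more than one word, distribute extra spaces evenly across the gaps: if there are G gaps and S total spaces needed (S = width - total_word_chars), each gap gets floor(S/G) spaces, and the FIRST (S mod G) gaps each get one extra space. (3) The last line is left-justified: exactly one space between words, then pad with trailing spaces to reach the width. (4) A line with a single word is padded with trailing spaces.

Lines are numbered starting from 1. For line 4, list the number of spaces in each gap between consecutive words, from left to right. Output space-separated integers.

Line 1: ['banana', 'data', 'south'] (min_width=17, slack=2)
Line 2: ['sand', 'at', 'angry'] (min_width=13, slack=6)
Line 3: ['elephant', 'spoon'] (min_width=14, slack=5)
Line 4: ['waterfall', 'cheese'] (min_width=16, slack=3)
Line 5: ['for', 'if', 'in', 'sound'] (min_width=15, slack=4)
Line 6: ['tree', 'go', 'give', 'angry'] (min_width=18, slack=1)
Line 7: ['table', 'sleepy', 'moon'] (min_width=17, slack=2)

Answer: 4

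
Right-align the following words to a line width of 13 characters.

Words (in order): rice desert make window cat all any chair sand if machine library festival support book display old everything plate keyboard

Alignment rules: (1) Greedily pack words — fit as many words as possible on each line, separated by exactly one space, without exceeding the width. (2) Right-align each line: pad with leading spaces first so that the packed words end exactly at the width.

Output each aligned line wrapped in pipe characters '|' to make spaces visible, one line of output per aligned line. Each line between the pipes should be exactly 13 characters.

Answer: |  rice desert|
|  make window|
|  cat all any|
|chair sand if|
|      machine|
|      library|
|     festival|
| support book|
|  display old|
|   everything|
|        plate|
|     keyboard|

Derivation:
Line 1: ['rice', 'desert'] (min_width=11, slack=2)
Line 2: ['make', 'window'] (min_width=11, slack=2)
Line 3: ['cat', 'all', 'any'] (min_width=11, slack=2)
Line 4: ['chair', 'sand', 'if'] (min_width=13, slack=0)
Line 5: ['machine'] (min_width=7, slack=6)
Line 6: ['library'] (min_width=7, slack=6)
Line 7: ['festival'] (min_width=8, slack=5)
Line 8: ['support', 'book'] (min_width=12, slack=1)
Line 9: ['display', 'old'] (min_width=11, slack=2)
Line 10: ['everything'] (min_width=10, slack=3)
Line 11: ['plate'] (min_width=5, slack=8)
Line 12: ['keyboard'] (min_width=8, slack=5)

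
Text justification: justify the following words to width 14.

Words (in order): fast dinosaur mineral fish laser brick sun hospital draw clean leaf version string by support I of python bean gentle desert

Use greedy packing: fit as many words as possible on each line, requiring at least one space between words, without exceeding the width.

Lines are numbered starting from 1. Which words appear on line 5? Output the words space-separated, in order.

Line 1: ['fast', 'dinosaur'] (min_width=13, slack=1)
Line 2: ['mineral', 'fish'] (min_width=12, slack=2)
Line 3: ['laser', 'brick'] (min_width=11, slack=3)
Line 4: ['sun', 'hospital'] (min_width=12, slack=2)
Line 5: ['draw', 'clean'] (min_width=10, slack=4)
Line 6: ['leaf', 'version'] (min_width=12, slack=2)
Line 7: ['string', 'by'] (min_width=9, slack=5)
Line 8: ['support', 'I', 'of'] (min_width=12, slack=2)
Line 9: ['python', 'bean'] (min_width=11, slack=3)
Line 10: ['gentle', 'desert'] (min_width=13, slack=1)

Answer: draw clean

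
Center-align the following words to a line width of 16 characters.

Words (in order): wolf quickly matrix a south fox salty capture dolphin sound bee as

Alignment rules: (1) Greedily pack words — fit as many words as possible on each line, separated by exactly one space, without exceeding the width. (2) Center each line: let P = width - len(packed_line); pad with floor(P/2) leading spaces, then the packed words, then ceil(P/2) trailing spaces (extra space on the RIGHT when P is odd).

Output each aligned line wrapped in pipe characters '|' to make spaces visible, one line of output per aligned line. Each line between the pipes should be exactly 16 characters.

Answer: |  wolf quickly  |
| matrix a south |
|   fox salty    |
|capture dolphin |
|  sound bee as  |

Derivation:
Line 1: ['wolf', 'quickly'] (min_width=12, slack=4)
Line 2: ['matrix', 'a', 'south'] (min_width=14, slack=2)
Line 3: ['fox', 'salty'] (min_width=9, slack=7)
Line 4: ['capture', 'dolphin'] (min_width=15, slack=1)
Line 5: ['sound', 'bee', 'as'] (min_width=12, slack=4)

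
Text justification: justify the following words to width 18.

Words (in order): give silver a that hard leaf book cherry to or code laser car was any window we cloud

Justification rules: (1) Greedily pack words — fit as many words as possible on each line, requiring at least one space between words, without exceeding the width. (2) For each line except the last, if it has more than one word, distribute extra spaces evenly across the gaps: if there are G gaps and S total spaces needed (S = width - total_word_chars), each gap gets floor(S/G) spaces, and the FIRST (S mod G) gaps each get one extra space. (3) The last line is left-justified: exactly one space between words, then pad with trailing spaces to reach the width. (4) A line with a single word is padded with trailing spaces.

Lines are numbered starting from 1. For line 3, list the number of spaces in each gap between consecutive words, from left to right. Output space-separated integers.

Line 1: ['give', 'silver', 'a', 'that'] (min_width=18, slack=0)
Line 2: ['hard', 'leaf', 'book'] (min_width=14, slack=4)
Line 3: ['cherry', 'to', 'or', 'code'] (min_width=17, slack=1)
Line 4: ['laser', 'car', 'was', 'any'] (min_width=17, slack=1)
Line 5: ['window', 'we', 'cloud'] (min_width=15, slack=3)

Answer: 2 1 1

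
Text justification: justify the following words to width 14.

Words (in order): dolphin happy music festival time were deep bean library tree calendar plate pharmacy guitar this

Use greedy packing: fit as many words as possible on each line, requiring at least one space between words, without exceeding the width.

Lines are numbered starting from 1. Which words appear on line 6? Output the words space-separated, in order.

Line 1: ['dolphin', 'happy'] (min_width=13, slack=1)
Line 2: ['music', 'festival'] (min_width=14, slack=0)
Line 3: ['time', 'were', 'deep'] (min_width=14, slack=0)
Line 4: ['bean', 'library'] (min_width=12, slack=2)
Line 5: ['tree', 'calendar'] (min_width=13, slack=1)
Line 6: ['plate', 'pharmacy'] (min_width=14, slack=0)
Line 7: ['guitar', 'this'] (min_width=11, slack=3)

Answer: plate pharmacy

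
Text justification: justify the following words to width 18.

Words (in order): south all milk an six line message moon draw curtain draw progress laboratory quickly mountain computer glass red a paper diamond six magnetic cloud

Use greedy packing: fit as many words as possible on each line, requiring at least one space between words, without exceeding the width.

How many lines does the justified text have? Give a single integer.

Line 1: ['south', 'all', 'milk', 'an'] (min_width=17, slack=1)
Line 2: ['six', 'line', 'message'] (min_width=16, slack=2)
Line 3: ['moon', 'draw', 'curtain'] (min_width=17, slack=1)
Line 4: ['draw', 'progress'] (min_width=13, slack=5)
Line 5: ['laboratory', 'quickly'] (min_width=18, slack=0)
Line 6: ['mountain', 'computer'] (min_width=17, slack=1)
Line 7: ['glass', 'red', 'a', 'paper'] (min_width=17, slack=1)
Line 8: ['diamond', 'six'] (min_width=11, slack=7)
Line 9: ['magnetic', 'cloud'] (min_width=14, slack=4)
Total lines: 9

Answer: 9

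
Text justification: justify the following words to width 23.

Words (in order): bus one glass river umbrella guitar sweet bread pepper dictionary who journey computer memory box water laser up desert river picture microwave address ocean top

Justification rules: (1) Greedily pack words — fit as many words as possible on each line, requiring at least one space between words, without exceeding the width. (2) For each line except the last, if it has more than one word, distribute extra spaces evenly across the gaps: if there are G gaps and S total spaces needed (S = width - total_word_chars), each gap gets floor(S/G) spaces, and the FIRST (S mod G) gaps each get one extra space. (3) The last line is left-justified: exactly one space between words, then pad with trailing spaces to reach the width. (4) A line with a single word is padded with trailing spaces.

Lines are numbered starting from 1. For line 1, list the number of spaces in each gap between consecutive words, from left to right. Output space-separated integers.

Answer: 3 2 2

Derivation:
Line 1: ['bus', 'one', 'glass', 'river'] (min_width=19, slack=4)
Line 2: ['umbrella', 'guitar', 'sweet'] (min_width=21, slack=2)
Line 3: ['bread', 'pepper', 'dictionary'] (min_width=23, slack=0)
Line 4: ['who', 'journey', 'computer'] (min_width=20, slack=3)
Line 5: ['memory', 'box', 'water', 'laser'] (min_width=22, slack=1)
Line 6: ['up', 'desert', 'river', 'picture'] (min_width=23, slack=0)
Line 7: ['microwave', 'address', 'ocean'] (min_width=23, slack=0)
Line 8: ['top'] (min_width=3, slack=20)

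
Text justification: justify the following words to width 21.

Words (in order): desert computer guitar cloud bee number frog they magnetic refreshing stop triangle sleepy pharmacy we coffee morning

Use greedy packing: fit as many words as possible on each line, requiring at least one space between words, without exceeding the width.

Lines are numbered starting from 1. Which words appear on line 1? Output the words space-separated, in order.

Answer: desert computer

Derivation:
Line 1: ['desert', 'computer'] (min_width=15, slack=6)
Line 2: ['guitar', 'cloud', 'bee'] (min_width=16, slack=5)
Line 3: ['number', 'frog', 'they'] (min_width=16, slack=5)
Line 4: ['magnetic', 'refreshing'] (min_width=19, slack=2)
Line 5: ['stop', 'triangle', 'sleepy'] (min_width=20, slack=1)
Line 6: ['pharmacy', 'we', 'coffee'] (min_width=18, slack=3)
Line 7: ['morning'] (min_width=7, slack=14)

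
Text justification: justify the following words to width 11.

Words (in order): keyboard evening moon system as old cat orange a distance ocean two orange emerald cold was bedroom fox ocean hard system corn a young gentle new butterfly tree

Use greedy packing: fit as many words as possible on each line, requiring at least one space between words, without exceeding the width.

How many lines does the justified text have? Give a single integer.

Line 1: ['keyboard'] (min_width=8, slack=3)
Line 2: ['evening'] (min_width=7, slack=4)
Line 3: ['moon', 'system'] (min_width=11, slack=0)
Line 4: ['as', 'old', 'cat'] (min_width=10, slack=1)
Line 5: ['orange', 'a'] (min_width=8, slack=3)
Line 6: ['distance'] (min_width=8, slack=3)
Line 7: ['ocean', 'two'] (min_width=9, slack=2)
Line 8: ['orange'] (min_width=6, slack=5)
Line 9: ['emerald'] (min_width=7, slack=4)
Line 10: ['cold', 'was'] (min_width=8, slack=3)
Line 11: ['bedroom', 'fox'] (min_width=11, slack=0)
Line 12: ['ocean', 'hard'] (min_width=10, slack=1)
Line 13: ['system', 'corn'] (min_width=11, slack=0)
Line 14: ['a', 'young'] (min_width=7, slack=4)
Line 15: ['gentle', 'new'] (min_width=10, slack=1)
Line 16: ['butterfly'] (min_width=9, slack=2)
Line 17: ['tree'] (min_width=4, slack=7)
Total lines: 17

Answer: 17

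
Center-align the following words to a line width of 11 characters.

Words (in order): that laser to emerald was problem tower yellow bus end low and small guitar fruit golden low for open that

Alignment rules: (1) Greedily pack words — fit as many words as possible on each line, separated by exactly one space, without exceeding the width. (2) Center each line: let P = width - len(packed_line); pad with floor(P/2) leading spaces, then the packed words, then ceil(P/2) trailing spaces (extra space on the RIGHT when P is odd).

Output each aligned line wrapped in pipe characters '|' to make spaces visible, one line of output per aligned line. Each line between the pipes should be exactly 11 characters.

Line 1: ['that', 'laser'] (min_width=10, slack=1)
Line 2: ['to', 'emerald'] (min_width=10, slack=1)
Line 3: ['was', 'problem'] (min_width=11, slack=0)
Line 4: ['tower'] (min_width=5, slack=6)
Line 5: ['yellow', 'bus'] (min_width=10, slack=1)
Line 6: ['end', 'low', 'and'] (min_width=11, slack=0)
Line 7: ['small'] (min_width=5, slack=6)
Line 8: ['guitar'] (min_width=6, slack=5)
Line 9: ['fruit'] (min_width=5, slack=6)
Line 10: ['golden', 'low'] (min_width=10, slack=1)
Line 11: ['for', 'open'] (min_width=8, slack=3)
Line 12: ['that'] (min_width=4, slack=7)

Answer: |that laser |
|to emerald |
|was problem|
|   tower   |
|yellow bus |
|end low and|
|   small   |
|  guitar   |
|   fruit   |
|golden low |
| for open  |
|   that    |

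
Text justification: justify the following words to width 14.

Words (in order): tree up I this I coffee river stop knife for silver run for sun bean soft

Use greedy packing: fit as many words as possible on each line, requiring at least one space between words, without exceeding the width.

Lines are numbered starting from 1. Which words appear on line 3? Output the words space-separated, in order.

Answer: stop knife for

Derivation:
Line 1: ['tree', 'up', 'I', 'this'] (min_width=14, slack=0)
Line 2: ['I', 'coffee', 'river'] (min_width=14, slack=0)
Line 3: ['stop', 'knife', 'for'] (min_width=14, slack=0)
Line 4: ['silver', 'run', 'for'] (min_width=14, slack=0)
Line 5: ['sun', 'bean', 'soft'] (min_width=13, slack=1)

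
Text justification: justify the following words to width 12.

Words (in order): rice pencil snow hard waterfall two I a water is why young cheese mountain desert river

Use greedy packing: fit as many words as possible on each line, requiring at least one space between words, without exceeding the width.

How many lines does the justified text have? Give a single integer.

Answer: 8

Derivation:
Line 1: ['rice', 'pencil'] (min_width=11, slack=1)
Line 2: ['snow', 'hard'] (min_width=9, slack=3)
Line 3: ['waterfall'] (min_width=9, slack=3)
Line 4: ['two', 'I', 'a'] (min_width=7, slack=5)
Line 5: ['water', 'is', 'why'] (min_width=12, slack=0)
Line 6: ['young', 'cheese'] (min_width=12, slack=0)
Line 7: ['mountain'] (min_width=8, slack=4)
Line 8: ['desert', 'river'] (min_width=12, slack=0)
Total lines: 8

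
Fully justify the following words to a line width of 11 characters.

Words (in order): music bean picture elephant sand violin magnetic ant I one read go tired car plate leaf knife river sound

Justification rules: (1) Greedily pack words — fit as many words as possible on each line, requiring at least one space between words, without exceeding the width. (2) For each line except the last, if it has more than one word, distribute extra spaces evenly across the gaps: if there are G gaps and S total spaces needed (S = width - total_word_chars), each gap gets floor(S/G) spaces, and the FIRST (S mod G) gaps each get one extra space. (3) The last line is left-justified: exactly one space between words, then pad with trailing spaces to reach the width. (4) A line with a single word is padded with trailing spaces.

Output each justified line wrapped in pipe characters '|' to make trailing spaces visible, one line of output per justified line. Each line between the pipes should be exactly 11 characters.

Answer: |music  bean|
|picture    |
|elephant   |
|sand violin|
|magnetic   |
|ant  I  one|
|read     go|
|tired   car|
|plate  leaf|
|knife river|
|sound      |

Derivation:
Line 1: ['music', 'bean'] (min_width=10, slack=1)
Line 2: ['picture'] (min_width=7, slack=4)
Line 3: ['elephant'] (min_width=8, slack=3)
Line 4: ['sand', 'violin'] (min_width=11, slack=0)
Line 5: ['magnetic'] (min_width=8, slack=3)
Line 6: ['ant', 'I', 'one'] (min_width=9, slack=2)
Line 7: ['read', 'go'] (min_width=7, slack=4)
Line 8: ['tired', 'car'] (min_width=9, slack=2)
Line 9: ['plate', 'leaf'] (min_width=10, slack=1)
Line 10: ['knife', 'river'] (min_width=11, slack=0)
Line 11: ['sound'] (min_width=5, slack=6)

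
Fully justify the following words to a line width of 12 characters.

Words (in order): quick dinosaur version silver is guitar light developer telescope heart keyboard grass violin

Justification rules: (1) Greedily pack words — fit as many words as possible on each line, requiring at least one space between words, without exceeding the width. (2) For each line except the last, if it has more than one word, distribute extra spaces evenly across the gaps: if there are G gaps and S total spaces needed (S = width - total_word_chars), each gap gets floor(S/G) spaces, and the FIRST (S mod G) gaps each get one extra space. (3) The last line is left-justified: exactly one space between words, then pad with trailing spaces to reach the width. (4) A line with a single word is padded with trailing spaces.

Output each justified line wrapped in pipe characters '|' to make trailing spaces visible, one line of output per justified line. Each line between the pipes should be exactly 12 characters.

Answer: |quick       |
|dinosaur    |
|version     |
|silver    is|
|guitar light|
|developer   |
|telescope   |
|heart       |
|keyboard    |
|grass violin|

Derivation:
Line 1: ['quick'] (min_width=5, slack=7)
Line 2: ['dinosaur'] (min_width=8, slack=4)
Line 3: ['version'] (min_width=7, slack=5)
Line 4: ['silver', 'is'] (min_width=9, slack=3)
Line 5: ['guitar', 'light'] (min_width=12, slack=0)
Line 6: ['developer'] (min_width=9, slack=3)
Line 7: ['telescope'] (min_width=9, slack=3)
Line 8: ['heart'] (min_width=5, slack=7)
Line 9: ['keyboard'] (min_width=8, slack=4)
Line 10: ['grass', 'violin'] (min_width=12, slack=0)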